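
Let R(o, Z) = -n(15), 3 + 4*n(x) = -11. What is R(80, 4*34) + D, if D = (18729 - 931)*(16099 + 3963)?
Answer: 714126959/2 ≈ 3.5706e+8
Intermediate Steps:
n(x) = -7/2 (n(x) = -¾ + (¼)*(-11) = -¾ - 11/4 = -7/2)
R(o, Z) = 7/2 (R(o, Z) = -1*(-7/2) = 7/2)
D = 357063476 (D = 17798*20062 = 357063476)
R(80, 4*34) + D = 7/2 + 357063476 = 714126959/2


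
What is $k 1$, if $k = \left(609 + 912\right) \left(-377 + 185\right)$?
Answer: $-292032$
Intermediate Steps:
$k = -292032$ ($k = 1521 \left(-192\right) = -292032$)
$k 1 = \left(-292032\right) 1 = -292032$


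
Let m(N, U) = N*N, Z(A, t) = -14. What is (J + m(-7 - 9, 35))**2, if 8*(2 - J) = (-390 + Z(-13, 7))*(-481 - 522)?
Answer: 10158019369/4 ≈ 2.5395e+9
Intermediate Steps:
m(N, U) = N**2
J = -101299/2 (J = 2 - (-390 - 14)*(-481 - 522)/8 = 2 - (-101)*(-1003)/2 = 2 - 1/8*405212 = 2 - 101303/2 = -101299/2 ≈ -50650.)
(J + m(-7 - 9, 35))**2 = (-101299/2 + (-7 - 9)**2)**2 = (-101299/2 + (-16)**2)**2 = (-101299/2 + 256)**2 = (-100787/2)**2 = 10158019369/4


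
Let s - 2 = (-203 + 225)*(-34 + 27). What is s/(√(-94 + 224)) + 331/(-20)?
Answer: -331/20 - 76*√130/65 ≈ -29.881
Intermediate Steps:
s = -152 (s = 2 + (-203 + 225)*(-34 + 27) = 2 + 22*(-7) = 2 - 154 = -152)
s/(√(-94 + 224)) + 331/(-20) = -152/√(-94 + 224) + 331/(-20) = -152*√130/130 + 331*(-1/20) = -76*√130/65 - 331/20 = -331/20 - 76*√130/65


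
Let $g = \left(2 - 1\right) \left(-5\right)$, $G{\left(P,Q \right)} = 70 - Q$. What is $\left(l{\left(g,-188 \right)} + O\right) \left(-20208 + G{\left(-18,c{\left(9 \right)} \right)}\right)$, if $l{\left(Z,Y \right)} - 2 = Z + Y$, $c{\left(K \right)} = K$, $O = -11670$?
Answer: $238963567$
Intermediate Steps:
$g = -5$ ($g = 1 \left(-5\right) = -5$)
$l{\left(Z,Y \right)} = 2 + Y + Z$ ($l{\left(Z,Y \right)} = 2 + \left(Z + Y\right) = 2 + \left(Y + Z\right) = 2 + Y + Z$)
$\left(l{\left(g,-188 \right)} + O\right) \left(-20208 + G{\left(-18,c{\left(9 \right)} \right)}\right) = \left(\left(2 - 188 - 5\right) - 11670\right) \left(-20208 + \left(70 - 9\right)\right) = \left(-191 - 11670\right) \left(-20208 + \left(70 - 9\right)\right) = - 11861 \left(-20208 + 61\right) = \left(-11861\right) \left(-20147\right) = 238963567$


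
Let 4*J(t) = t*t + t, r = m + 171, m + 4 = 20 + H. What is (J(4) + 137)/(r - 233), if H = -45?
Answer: -142/91 ≈ -1.5604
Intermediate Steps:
m = -29 (m = -4 + (20 - 45) = -4 - 25 = -29)
r = 142 (r = -29 + 171 = 142)
J(t) = t/4 + t²/4 (J(t) = (t*t + t)/4 = (t² + t)/4 = (t + t²)/4 = t/4 + t²/4)
(J(4) + 137)/(r - 233) = ((¼)*4*(1 + 4) + 137)/(142 - 233) = ((¼)*4*5 + 137)/(-91) = (5 + 137)*(-1/91) = 142*(-1/91) = -142/91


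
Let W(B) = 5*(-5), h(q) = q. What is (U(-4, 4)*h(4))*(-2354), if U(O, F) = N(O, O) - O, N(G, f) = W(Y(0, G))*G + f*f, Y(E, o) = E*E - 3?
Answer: -1129920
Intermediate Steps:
Y(E, o) = -3 + E² (Y(E, o) = E² - 3 = -3 + E²)
W(B) = -25
N(G, f) = f² - 25*G (N(G, f) = -25*G + f*f = -25*G + f² = f² - 25*G)
U(O, F) = O² - 26*O (U(O, F) = (O² - 25*O) - O = O² - 26*O)
(U(-4, 4)*h(4))*(-2354) = (-4*(-26 - 4)*4)*(-2354) = (-4*(-30)*4)*(-2354) = (120*4)*(-2354) = 480*(-2354) = -1129920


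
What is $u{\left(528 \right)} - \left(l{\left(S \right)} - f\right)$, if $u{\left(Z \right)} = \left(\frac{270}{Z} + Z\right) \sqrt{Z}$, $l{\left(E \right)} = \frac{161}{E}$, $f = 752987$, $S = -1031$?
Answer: $\frac{776329758}{1031} + \frac{46509 \sqrt{33}}{22} \approx 7.6513 \cdot 10^{5}$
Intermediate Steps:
$u{\left(Z \right)} = \sqrt{Z} \left(Z + \frac{270}{Z}\right)$ ($u{\left(Z \right)} = \left(Z + \frac{270}{Z}\right) \sqrt{Z} = \sqrt{Z} \left(Z + \frac{270}{Z}\right)$)
$u{\left(528 \right)} - \left(l{\left(S \right)} - f\right) = \frac{270 + 528^{2}}{4 \sqrt{33}} - \left(\frac{161}{-1031} - 752987\right) = \frac{\sqrt{33}}{132} \left(270 + 278784\right) - \left(161 \left(- \frac{1}{1031}\right) - 752987\right) = \frac{\sqrt{33}}{132} \cdot 279054 - \left(- \frac{161}{1031} - 752987\right) = \frac{46509 \sqrt{33}}{22} - - \frac{776329758}{1031} = \frac{46509 \sqrt{33}}{22} + \frac{776329758}{1031} = \frac{776329758}{1031} + \frac{46509 \sqrt{33}}{22}$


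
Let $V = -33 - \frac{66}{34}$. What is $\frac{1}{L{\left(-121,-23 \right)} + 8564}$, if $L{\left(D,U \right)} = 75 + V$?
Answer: $\frac{17}{146269} \approx 0.00011622$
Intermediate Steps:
$V = - \frac{594}{17}$ ($V = -33 - 66 \cdot \frac{1}{34} = -33 - \frac{33}{17} = - \frac{594}{17} \approx -34.941$)
$L{\left(D,U \right)} = \frac{681}{17}$ ($L{\left(D,U \right)} = 75 - \frac{594}{17} = \frac{681}{17}$)
$\frac{1}{L{\left(-121,-23 \right)} + 8564} = \frac{1}{\frac{681}{17} + 8564} = \frac{1}{\frac{146269}{17}} = \frac{17}{146269}$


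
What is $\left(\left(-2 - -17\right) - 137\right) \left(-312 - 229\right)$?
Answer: $66002$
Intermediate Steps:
$\left(\left(-2 - -17\right) - 137\right) \left(-312 - 229\right) = \left(\left(-2 + \left(-41 + 58\right)\right) - 137\right) \left(-541\right) = \left(\left(-2 + 17\right) - 137\right) \left(-541\right) = \left(15 - 137\right) \left(-541\right) = \left(-122\right) \left(-541\right) = 66002$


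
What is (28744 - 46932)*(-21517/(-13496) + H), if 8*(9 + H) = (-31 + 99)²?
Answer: -35015269327/3374 ≈ -1.0378e+7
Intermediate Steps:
H = 569 (H = -9 + (-31 + 99)²/8 = -9 + (⅛)*68² = -9 + (⅛)*4624 = -9 + 578 = 569)
(28744 - 46932)*(-21517/(-13496) + H) = (28744 - 46932)*(-21517/(-13496) + 569) = -18188*(-21517*(-1/13496) + 569) = -18188*(21517/13496 + 569) = -18188*7700741/13496 = -35015269327/3374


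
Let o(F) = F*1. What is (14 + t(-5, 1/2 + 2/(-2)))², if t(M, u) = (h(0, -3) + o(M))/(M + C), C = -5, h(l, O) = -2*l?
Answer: 841/4 ≈ 210.25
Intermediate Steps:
o(F) = F
t(M, u) = M/(-5 + M) (t(M, u) = (-2*0 + M)/(M - 5) = (0 + M)/(-5 + M) = M/(-5 + M))
(14 + t(-5, 1/2 + 2/(-2)))² = (14 - 5/(-5 - 5))² = (14 - 5/(-10))² = (14 - 5*(-⅒))² = (14 + ½)² = (29/2)² = 841/4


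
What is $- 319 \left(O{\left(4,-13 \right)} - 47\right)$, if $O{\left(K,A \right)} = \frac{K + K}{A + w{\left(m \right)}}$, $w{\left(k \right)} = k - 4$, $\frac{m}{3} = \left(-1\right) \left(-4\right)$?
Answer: $\frac{77517}{5} \approx 15503.0$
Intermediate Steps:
$m = 12$ ($m = 3 \left(\left(-1\right) \left(-4\right)\right) = 3 \cdot 4 = 12$)
$w{\left(k \right)} = -4 + k$
$O{\left(K,A \right)} = \frac{2 K}{8 + A}$ ($O{\left(K,A \right)} = \frac{K + K}{A + \left(-4 + 12\right)} = \frac{2 K}{A + 8} = \frac{2 K}{8 + A}$)
$- 319 \left(O{\left(4,-13 \right)} - 47\right) = - 319 \left(2 \cdot 4 \frac{1}{8 - 13} - 47\right) = - 319 \left(2 \cdot 4 \frac{1}{-5} - 47\right) = - 319 \left(2 \cdot 4 \left(- \frac{1}{5}\right) - 47\right) = - 319 \left(- \frac{8}{5} - 47\right) = \left(-319\right) \left(- \frac{243}{5}\right) = \frac{77517}{5}$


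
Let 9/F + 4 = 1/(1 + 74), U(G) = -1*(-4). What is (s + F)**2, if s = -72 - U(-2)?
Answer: 547513201/89401 ≈ 6124.2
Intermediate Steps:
U(G) = 4
F = -675/299 (F = 9/(-4 + 1/(1 + 74)) = 9/(-4 + 1/75) = 9/(-299/75) = 9*(-75/299) = -675/299 ≈ -2.2575)
s = -76 (s = -72 - 1*4 = -72 - 4 = -76)
(s + F)**2 = (-76 - 675/299)**2 = (-23399/299)**2 = 547513201/89401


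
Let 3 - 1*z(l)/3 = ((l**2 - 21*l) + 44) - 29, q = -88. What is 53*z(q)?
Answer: -1527036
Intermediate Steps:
z(l) = -36 - 3*l**2 + 63*l (z(l) = 9 - 3*(((l**2 - 21*l) + 44) - 29) = 9 - 3*((44 + l**2 - 21*l) - 29) = 9 - 3*(15 + l**2 - 21*l) = 9 + (-45 - 3*l**2 + 63*l) = -36 - 3*l**2 + 63*l)
53*z(q) = 53*(-36 - 3*(-88)**2 + 63*(-88)) = 53*(-36 - 3*7744 - 5544) = 53*(-36 - 23232 - 5544) = 53*(-28812) = -1527036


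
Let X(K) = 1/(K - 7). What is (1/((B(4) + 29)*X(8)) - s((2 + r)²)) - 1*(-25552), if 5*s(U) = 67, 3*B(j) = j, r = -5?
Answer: 11620078/455 ≈ 25539.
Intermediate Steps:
B(j) = j/3
X(K) = 1/(-7 + K)
s(U) = 67/5 (s(U) = (⅕)*67 = 67/5)
(1/((B(4) + 29)*X(8)) - s((2 + r)²)) - 1*(-25552) = (1/(((⅓)*4 + 29)/(-7 + 8)) - 1*67/5) - 1*(-25552) = (1/((4/3 + 29)/1) - 67/5) + 25552 = (1/((91/3)*1) - 67/5) + 25552 = (1/(91/3) - 67/5) + 25552 = (3/91 - 67/5) + 25552 = -6082/455 + 25552 = 11620078/455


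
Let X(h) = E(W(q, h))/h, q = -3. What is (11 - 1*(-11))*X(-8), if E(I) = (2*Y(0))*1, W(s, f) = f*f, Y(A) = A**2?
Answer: 0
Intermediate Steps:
W(s, f) = f**2
E(I) = 0 (E(I) = (2*0**2)*1 = (2*0)*1 = 0*1 = 0)
X(h) = 0 (X(h) = 0/h = 0)
(11 - 1*(-11))*X(-8) = (11 - 1*(-11))*0 = (11 + 11)*0 = 22*0 = 0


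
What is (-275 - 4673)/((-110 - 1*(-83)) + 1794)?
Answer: -4948/1767 ≈ -2.8002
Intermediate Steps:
(-275 - 4673)/((-110 - 1*(-83)) + 1794) = -4948/((-110 + 83) + 1794) = -4948/(-27 + 1794) = -4948/1767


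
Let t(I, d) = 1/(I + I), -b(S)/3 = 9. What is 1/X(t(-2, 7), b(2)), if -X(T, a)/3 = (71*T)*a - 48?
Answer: -4/5175 ≈ -0.00077295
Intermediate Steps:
b(S) = -27 (b(S) = -3*9 = -27)
t(I, d) = 1/(2*I)
X(T, a) = 144 - 213*T*a (X(T, a) = -3*((71*T)*a - 48) = -3*(71*T*a - 48) = -3*(-48 + 71*T*a) = 144 - 213*T*a)
1/X(t(-2, 7), b(2)) = 1/(144 - 213*(½)/(-2)*(-27)) = 1/(144 - 213*(½)*(-½)*(-27)) = 1/(144 - 213*(-¼)*(-27)) = 1/(144 - 5751/4) = 1/(-5175/4) = -4/5175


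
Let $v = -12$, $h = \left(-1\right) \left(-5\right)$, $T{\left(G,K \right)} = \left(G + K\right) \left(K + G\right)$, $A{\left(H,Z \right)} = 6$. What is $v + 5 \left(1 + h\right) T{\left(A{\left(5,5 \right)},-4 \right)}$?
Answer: $108$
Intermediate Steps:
$T{\left(G,K \right)} = \left(G + K\right)^{2}$ ($T{\left(G,K \right)} = \left(G + K\right) \left(G + K\right) = \left(G + K\right)^{2}$)
$h = 5$
$v + 5 \left(1 + h\right) T{\left(A{\left(5,5 \right)},-4 \right)} = -12 + 5 \left(1 + 5\right) \left(6 - 4\right)^{2} = -12 + 5 \cdot 6 \cdot 2^{2} = -12 + 30 \cdot 4 = -12 + 120 = 108$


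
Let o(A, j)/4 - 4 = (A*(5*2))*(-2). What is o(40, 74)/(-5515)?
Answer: 3184/5515 ≈ 0.57733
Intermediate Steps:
o(A, j) = 16 - 80*A (o(A, j) = 16 + 4*((A*(5*2))*(-2)) = 16 + 4*((A*10)*(-2)) = 16 + 4*((10*A)*(-2)) = 16 + 4*(-20*A) = 16 - 80*A)
o(40, 74)/(-5515) = (16 - 80*40)/(-5515) = (16 - 3200)*(-1/5515) = -3184*(-1/5515) = 3184/5515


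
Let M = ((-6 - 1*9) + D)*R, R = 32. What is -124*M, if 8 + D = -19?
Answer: 166656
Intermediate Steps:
D = -27 (D = -8 - 19 = -27)
M = -1344 (M = ((-6 - 1*9) - 27)*32 = ((-6 - 9) - 27)*32 = (-15 - 27)*32 = -42*32 = -1344)
-124*M = -124*(-1344) = 166656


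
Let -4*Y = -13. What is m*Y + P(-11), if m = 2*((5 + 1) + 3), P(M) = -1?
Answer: 115/2 ≈ 57.500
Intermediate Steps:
Y = 13/4 (Y = -¼*(-13) = 13/4 ≈ 3.2500)
m = 18 (m = 2*(6 + 3) = 2*9 = 18)
m*Y + P(-11) = 18*(13/4) - 1 = 117/2 - 1 = 115/2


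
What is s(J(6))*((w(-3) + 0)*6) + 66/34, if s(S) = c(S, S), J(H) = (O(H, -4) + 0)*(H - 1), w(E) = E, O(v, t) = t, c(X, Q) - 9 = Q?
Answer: 3399/17 ≈ 199.94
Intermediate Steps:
c(X, Q) = 9 + Q
J(H) = 4 - 4*H (J(H) = (-4 + 0)*(H - 1) = -4*(-1 + H) = 4 - 4*H)
s(S) = 9 + S
s(J(6))*((w(-3) + 0)*6) + 66/34 = (9 + (4 - 4*6))*((-3 + 0)*6) + 66/34 = (9 + (4 - 24))*(-3*6) + 66*(1/34) = (9 - 20)*(-18) + 33/17 = -11*(-18) + 33/17 = 198 + 33/17 = 3399/17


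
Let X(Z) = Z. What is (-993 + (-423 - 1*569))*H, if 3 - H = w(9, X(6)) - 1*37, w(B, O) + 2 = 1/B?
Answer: -748345/9 ≈ -83150.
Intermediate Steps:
w(B, O) = -2 + 1/B
H = 377/9 (H = 3 - ((-2 + 1/9) - 1*37) = 3 - ((-2 + ⅑) - 37) = 3 - (-17/9 - 37) = 3 - 1*(-350/9) = 3 + 350/9 = 377/9 ≈ 41.889)
(-993 + (-423 - 1*569))*H = (-993 + (-423 - 1*569))*(377/9) = (-993 + (-423 - 569))*(377/9) = (-993 - 992)*(377/9) = -1985*377/9 = -748345/9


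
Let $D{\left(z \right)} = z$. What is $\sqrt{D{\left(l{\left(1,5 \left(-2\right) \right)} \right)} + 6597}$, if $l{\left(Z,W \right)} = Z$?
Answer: $\sqrt{6598} \approx 81.228$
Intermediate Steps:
$\sqrt{D{\left(l{\left(1,5 \left(-2\right) \right)} \right)} + 6597} = \sqrt{1 + 6597} = \sqrt{6598}$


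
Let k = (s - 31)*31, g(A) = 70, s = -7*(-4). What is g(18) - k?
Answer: 163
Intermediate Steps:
s = 28
k = -93 (k = (28 - 31)*31 = -3*31 = -93)
g(18) - k = 70 - 1*(-93) = 70 + 93 = 163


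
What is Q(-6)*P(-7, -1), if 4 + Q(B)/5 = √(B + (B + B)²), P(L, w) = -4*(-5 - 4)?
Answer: -720 + 180*√138 ≈ 1394.5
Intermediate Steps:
P(L, w) = 36 (P(L, w) = -4*(-9) = 36)
Q(B) = -20 + 5*√(B + 4*B²) (Q(B) = -20 + 5*√(B + (B + B)²) = -20 + 5*√(B + (2*B)²) = -20 + 5*√(B + 4*B²))
Q(-6)*P(-7, -1) = (-20 + 5*√(-6*(1 + 4*(-6))))*36 = (-20 + 5*√(-6*(1 - 24)))*36 = (-20 + 5*√(-6*(-23)))*36 = (-20 + 5*√138)*36 = -720 + 180*√138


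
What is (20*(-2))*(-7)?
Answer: 280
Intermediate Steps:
(20*(-2))*(-7) = -40*(-7) = 280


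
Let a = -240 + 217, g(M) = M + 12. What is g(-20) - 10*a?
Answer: 222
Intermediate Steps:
g(M) = 12 + M
a = -23
g(-20) - 10*a = (12 - 20) - 10*(-23) = -8 + 230 = 222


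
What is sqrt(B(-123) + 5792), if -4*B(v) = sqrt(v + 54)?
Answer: sqrt(23168 - I*sqrt(69))/2 ≈ 76.105 - 0.013643*I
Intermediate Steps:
B(v) = -sqrt(54 + v)/4 (B(v) = -sqrt(v + 54)/4 = -sqrt(54 + v)/4)
sqrt(B(-123) + 5792) = sqrt(-sqrt(54 - 123)/4 + 5792) = sqrt(-I*sqrt(69)/4 + 5792) = sqrt(5792 - I*sqrt(69)/4)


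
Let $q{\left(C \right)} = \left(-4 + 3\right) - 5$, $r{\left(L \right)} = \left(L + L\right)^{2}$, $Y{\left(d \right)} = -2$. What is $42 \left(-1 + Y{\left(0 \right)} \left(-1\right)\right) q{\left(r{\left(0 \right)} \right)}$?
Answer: $-252$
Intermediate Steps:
$r{\left(L \right)} = 4 L^{2}$ ($r{\left(L \right)} = \left(2 L\right)^{2} = 4 L^{2}$)
$q{\left(C \right)} = -6$ ($q{\left(C \right)} = -1 - 5 = -6$)
$42 \left(-1 + Y{\left(0 \right)} \left(-1\right)\right) q{\left(r{\left(0 \right)} \right)} = 42 \left(-1 - -2\right) \left(-6\right) = 42 \left(-1 + 2\right) \left(-6\right) = 42 \cdot 1 \left(-6\right) = 42 \left(-6\right) = -252$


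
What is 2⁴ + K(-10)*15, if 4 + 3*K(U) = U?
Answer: -54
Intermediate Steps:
K(U) = -4/3 + U/3
2⁴ + K(-10)*15 = 2⁴ + (-4/3 + (⅓)*(-10))*15 = 16 + (-4/3 - 10/3)*15 = 16 - 14/3*15 = 16 - 70 = -54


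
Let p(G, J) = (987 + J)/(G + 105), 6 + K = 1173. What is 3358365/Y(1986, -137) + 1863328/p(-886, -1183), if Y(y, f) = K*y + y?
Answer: 3853527028279/519008 ≈ 7.4248e+6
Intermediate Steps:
K = 1167 (K = -6 + 1173 = 1167)
p(G, J) = (987 + J)/(105 + G)
Y(y, f) = 1168*y (Y(y, f) = 1167*y + y = 1168*y)
3358365/Y(1986, -137) + 1863328/p(-886, -1183) = 3358365/((1168*1986)) + 1863328/(((987 - 1183)/(105 - 886))) = 3358365/2319648 + 1863328/((-196/(-781))) = 3358365*(1/2319648) + 1863328/((-1/781*(-196))) = 15335/10592 + 1863328/(196/781) = 15335/10592 + 1863328*(781/196) = 15335/10592 + 363814792/49 = 3853527028279/519008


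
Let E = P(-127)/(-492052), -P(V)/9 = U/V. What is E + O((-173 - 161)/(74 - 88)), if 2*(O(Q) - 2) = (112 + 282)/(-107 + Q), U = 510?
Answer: -1679768905/4546191441 ≈ -0.36949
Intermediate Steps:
O(Q) = 2 + 197/(-107 + Q) (O(Q) = 2 + ((112 + 282)/(-107 + Q))/2 = 2 + (394/(-107 + Q))/2 = 2 + 197/(-107 + Q))
P(V) = -4590/V
E = -2295/31245302 (E = -4590/(-127)/(-492052) = -4590*(-1/127)*(-1/492052) = (4590/127)*(-1/492052) = -2295/31245302 ≈ -7.3451e-5)
E + O((-173 - 161)/(74 - 88)) = -2295/31245302 + (-17 + 2*((-173 - 161)/(74 - 88)))/(-107 + (-173 - 161)/(74 - 88)) = -2295/31245302 + (-17 + 2*(-334/(-14)))/(-107 - 334/(-14)) = -2295/31245302 + (-17 + 2*(-334*(-1/14)))/(-107 - 334*(-1/14)) = -2295/31245302 + (-17 + 2*(167/7))/(-107 + 167/7) = -2295/31245302 + (-17 + 334/7)/(-582/7) = -2295/31245302 - 7/582*215/7 = -2295/31245302 - 215/582 = -1679768905/4546191441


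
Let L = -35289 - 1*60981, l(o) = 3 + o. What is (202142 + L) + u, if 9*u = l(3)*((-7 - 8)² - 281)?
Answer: 317504/3 ≈ 1.0583e+5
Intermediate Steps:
L = -96270 (L = -35289 - 60981 = -96270)
u = -112/3 (u = ((3 + 3)*((-7 - 8)² - 281))/9 = (6*((-15)² - 281))/9 = (6*(225 - 281))/9 = (6*(-56))/9 = (⅑)*(-336) = -112/3 ≈ -37.333)
(202142 + L) + u = (202142 - 96270) - 112/3 = 105872 - 112/3 = 317504/3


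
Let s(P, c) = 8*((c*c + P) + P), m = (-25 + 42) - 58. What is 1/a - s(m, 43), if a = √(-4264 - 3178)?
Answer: -14136 - I*√2/122 ≈ -14136.0 - 0.011592*I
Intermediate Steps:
m = -41 (m = 17 - 58 = -41)
a = 61*I*√2 (a = √(-7442) = 61*I*√2 ≈ 86.267*I)
s(P, c) = 8*c² + 16*P (s(P, c) = 8*((c² + P) + P) = 8*((P + c²) + P) = 8*(c² + 2*P) = 8*c² + 16*P)
1/a - s(m, 43) = 1/(61*I*√2) - (8*43² + 16*(-41)) = -I*√2/122 - (8*1849 - 656) = -I*√2/122 - (14792 - 656) = -I*√2/122 - 1*14136 = -I*√2/122 - 14136 = -14136 - I*√2/122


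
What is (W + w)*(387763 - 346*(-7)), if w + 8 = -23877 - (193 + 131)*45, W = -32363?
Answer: -27636023180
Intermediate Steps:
w = -38465 (w = -8 + (-23877 - (193 + 131)*45) = -8 + (-23877 - 324*45) = -8 + (-23877 - 1*14580) = -8 + (-23877 - 14580) = -8 - 38457 = -38465)
(W + w)*(387763 - 346*(-7)) = (-32363 - 38465)*(387763 - 346*(-7)) = -70828*(387763 + 2422) = -70828*390185 = -27636023180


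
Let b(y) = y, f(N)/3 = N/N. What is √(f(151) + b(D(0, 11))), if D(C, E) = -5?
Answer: I*√2 ≈ 1.4142*I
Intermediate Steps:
f(N) = 3 (f(N) = 3*(N/N) = 3*1 = 3)
√(f(151) + b(D(0, 11))) = √(3 - 5) = √(-2) = I*√2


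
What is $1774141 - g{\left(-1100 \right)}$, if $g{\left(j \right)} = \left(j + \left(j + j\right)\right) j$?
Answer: $-1855859$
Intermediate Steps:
$g{\left(j \right)} = 3 j^{2}$ ($g{\left(j \right)} = \left(j + 2 j\right) j = 3 j j = 3 j^{2}$)
$1774141 - g{\left(-1100 \right)} = 1774141 - 3 \left(-1100\right)^{2} = 1774141 - 3 \cdot 1210000 = 1774141 - 3630000 = -1855859$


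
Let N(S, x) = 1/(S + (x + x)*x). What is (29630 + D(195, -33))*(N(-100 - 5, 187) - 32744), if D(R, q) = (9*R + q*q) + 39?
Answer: -74344607860263/69833 ≈ -1.0646e+9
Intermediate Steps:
D(R, q) = 39 + q² + 9*R (D(R, q) = (9*R + q²) + 39 = (q² + 9*R) + 39 = 39 + q² + 9*R)
N(S, x) = 1/(S + 2*x²) (N(S, x) = 1/(S + (2*x)*x) = 1/(S + 2*x²))
(29630 + D(195, -33))*(N(-100 - 5, 187) - 32744) = (29630 + (39 + (-33)² + 9*195))*(1/((-100 - 5) + 2*187²) - 32744) = (29630 + (39 + 1089 + 1755))*(1/(-105 + 2*34969) - 32744) = (29630 + 2883)*(1/(-105 + 69938) - 32744) = 32513*(1/69833 - 32744) = 32513*(-2286611751/69833) = -74344607860263/69833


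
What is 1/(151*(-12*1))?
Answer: -1/1812 ≈ -0.00055188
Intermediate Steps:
1/(151*(-12*1)) = 1/(151*(-12)) = 1/(-1812) = -1/1812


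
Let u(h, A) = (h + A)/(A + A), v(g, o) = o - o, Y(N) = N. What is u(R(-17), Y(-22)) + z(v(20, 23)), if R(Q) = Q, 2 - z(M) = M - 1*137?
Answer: 6155/44 ≈ 139.89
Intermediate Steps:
v(g, o) = 0
z(M) = 139 - M (z(M) = 2 - (M - 1*137) = 2 - (M - 137) = 2 - (-137 + M) = 2 + (137 - M) = 139 - M)
u(h, A) = (A + h)/(2*A) (u(h, A) = (A + h)/((2*A)) = (A + h)*(1/(2*A)) = (A + h)/(2*A))
u(R(-17), Y(-22)) + z(v(20, 23)) = (½)*(-22 - 17)/(-22) + (139 - 1*0) = (½)*(-1/22)*(-39) + (139 + 0) = 39/44 + 139 = 6155/44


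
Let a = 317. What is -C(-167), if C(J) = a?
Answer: -317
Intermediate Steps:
C(J) = 317
-C(-167) = -1*317 = -317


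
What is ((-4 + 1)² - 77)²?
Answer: 4624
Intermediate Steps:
((-4 + 1)² - 77)² = ((-3)² - 77)² = (9 - 77)² = (-68)² = 4624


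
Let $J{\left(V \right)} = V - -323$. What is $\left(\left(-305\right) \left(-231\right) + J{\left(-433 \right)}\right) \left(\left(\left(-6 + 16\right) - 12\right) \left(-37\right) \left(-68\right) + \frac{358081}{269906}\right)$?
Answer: $- \frac{95515067844295}{269906} \approx -3.5388 \cdot 10^{8}$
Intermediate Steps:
$J{\left(V \right)} = 323 + V$ ($J{\left(V \right)} = V + 323 = 323 + V$)
$\left(\left(-305\right) \left(-231\right) + J{\left(-433 \right)}\right) \left(\left(\left(-6 + 16\right) - 12\right) \left(-37\right) \left(-68\right) + \frac{358081}{269906}\right) = \left(\left(-305\right) \left(-231\right) + \left(323 - 433\right)\right) \left(\left(\left(-6 + 16\right) - 12\right) \left(-37\right) \left(-68\right) + \frac{358081}{269906}\right) = \left(70455 - 110\right) \left(\left(10 - 12\right) \left(-37\right) \left(-68\right) + 358081 \cdot \frac{1}{269906}\right) = 70345 \left(\left(-2\right) \left(-37\right) \left(-68\right) + \frac{358081}{269906}\right) = 70345 \left(74 \left(-68\right) + \frac{358081}{269906}\right) = 70345 \left(-5032 + \frac{358081}{269906}\right) = 70345 \left(- \frac{1357808911}{269906}\right) = - \frac{95515067844295}{269906}$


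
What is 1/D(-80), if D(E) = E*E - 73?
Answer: 1/6327 ≈ 0.00015805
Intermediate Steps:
D(E) = -73 + E² (D(E) = E² - 73 = -73 + E²)
1/D(-80) = 1/(-73 + (-80)²) = 1/(-73 + 6400) = 1/6327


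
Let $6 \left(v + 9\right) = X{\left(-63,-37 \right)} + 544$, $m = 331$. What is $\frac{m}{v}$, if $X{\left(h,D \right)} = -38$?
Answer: $\frac{993}{226} \approx 4.3938$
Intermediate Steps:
$v = \frac{226}{3}$ ($v = -9 + \frac{-38 + 544}{6} = -9 + \frac{1}{6} \cdot 506 = -9 + \frac{253}{3} = \frac{226}{3} \approx 75.333$)
$\frac{m}{v} = \frac{331}{\frac{226}{3}} = 331 \cdot \frac{3}{226} = \frac{993}{226}$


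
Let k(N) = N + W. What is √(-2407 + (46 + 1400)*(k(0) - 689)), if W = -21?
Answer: I*√1029067 ≈ 1014.4*I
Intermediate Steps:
k(N) = -21 + N (k(N) = N - 21 = -21 + N)
√(-2407 + (46 + 1400)*(k(0) - 689)) = √(-2407 + (46 + 1400)*((-21 + 0) - 689)) = √(-2407 + 1446*(-21 - 689)) = √(-2407 + 1446*(-710)) = √(-2407 - 1026660) = √(-1029067) = I*√1029067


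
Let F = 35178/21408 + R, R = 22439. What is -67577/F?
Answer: -241114736/80068215 ≈ -3.0114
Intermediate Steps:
F = 80068215/3568 (F = 35178/21408 + 22439 = 35178*(1/21408) + 22439 = 5863/3568 + 22439 = 80068215/3568 ≈ 22441.)
-67577/F = -67577/80068215/3568 = -67577*3568/80068215 = -241114736/80068215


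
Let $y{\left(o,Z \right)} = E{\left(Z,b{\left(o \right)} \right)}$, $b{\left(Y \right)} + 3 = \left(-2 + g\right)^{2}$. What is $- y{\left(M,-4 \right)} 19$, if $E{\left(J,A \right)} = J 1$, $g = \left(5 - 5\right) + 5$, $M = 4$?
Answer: $76$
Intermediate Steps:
$g = 5$ ($g = 0 + 5 = 5$)
$b{\left(Y \right)} = 6$ ($b{\left(Y \right)} = -3 + \left(-2 + 5\right)^{2} = -3 + 3^{2} = -3 + 9 = 6$)
$E{\left(J,A \right)} = J$
$y{\left(o,Z \right)} = Z$
$- y{\left(M,-4 \right)} 19 = \left(-1\right) \left(-4\right) 19 = 4 \cdot 19 = 76$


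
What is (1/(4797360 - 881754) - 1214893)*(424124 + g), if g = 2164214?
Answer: -6156416702435264533/1957803 ≈ -3.1446e+12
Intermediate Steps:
(1/(4797360 - 881754) - 1214893)*(424124 + g) = (1/(4797360 - 881754) - 1214893)*(424124 + 2164214) = (1/3915606 - 1214893)*2588338 = -4757042320157/3915606*2588338 = -6156416702435264533/1957803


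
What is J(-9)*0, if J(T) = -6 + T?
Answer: 0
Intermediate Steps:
J(-9)*0 = (-6 - 9)*0 = -15*0 = 0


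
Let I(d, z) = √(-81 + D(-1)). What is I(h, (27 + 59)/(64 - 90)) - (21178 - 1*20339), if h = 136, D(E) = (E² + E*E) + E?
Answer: -839 + 4*I*√5 ≈ -839.0 + 8.9443*I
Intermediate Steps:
D(E) = E + 2*E² (D(E) = (E² + E²) + E = 2*E² + E = E + 2*E²)
I(d, z) = 4*I*√5 (I(d, z) = √(-81 - (1 + 2*(-1))) = √(-81 - (1 - 2)) = √(-81 - 1*(-1)) = √(-81 + 1) = √(-80) = 4*I*√5)
I(h, (27 + 59)/(64 - 90)) - (21178 - 1*20339) = 4*I*√5 - (21178 - 1*20339) = 4*I*√5 - (21178 - 20339) = 4*I*√5 - 1*839 = 4*I*√5 - 839 = -839 + 4*I*√5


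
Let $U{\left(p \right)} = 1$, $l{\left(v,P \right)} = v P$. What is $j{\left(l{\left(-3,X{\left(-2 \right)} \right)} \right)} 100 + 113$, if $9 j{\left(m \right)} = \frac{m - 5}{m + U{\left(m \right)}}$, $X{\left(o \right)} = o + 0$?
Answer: $\frac{7219}{63} \approx 114.59$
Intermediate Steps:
$X{\left(o \right)} = o$
$l{\left(v,P \right)} = P v$
$j{\left(m \right)} = \frac{-5 + m}{9 \left(1 + m\right)}$ ($j{\left(m \right)} = \frac{\left(m - 5\right) \frac{1}{m + 1}}{9} = \frac{\left(-5 + m\right) \frac{1}{1 + m}}{9} = \frac{\frac{1}{1 + m} \left(-5 + m\right)}{9} = \frac{-5 + m}{9 \left(1 + m\right)}$)
$j{\left(l{\left(-3,X{\left(-2 \right)} \right)} \right)} 100 + 113 = \frac{-5 - -6}{9 \left(1 - -6\right)} 100 + 113 = \frac{-5 + 6}{9 \left(1 + 6\right)} 100 + 113 = \frac{1}{9} \cdot \frac{1}{7} \cdot 1 \cdot 100 + 113 = \frac{1}{63} \cdot 100 + 113 = \frac{100}{63} + 113 = \frac{7219}{63}$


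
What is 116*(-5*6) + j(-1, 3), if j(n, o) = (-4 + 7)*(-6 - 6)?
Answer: -3516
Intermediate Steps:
j(n, o) = -36 (j(n, o) = 3*(-12) = -36)
116*(-5*6) + j(-1, 3) = 116*(-5*6) - 36 = 116*(-30) - 36 = -3480 - 36 = -3516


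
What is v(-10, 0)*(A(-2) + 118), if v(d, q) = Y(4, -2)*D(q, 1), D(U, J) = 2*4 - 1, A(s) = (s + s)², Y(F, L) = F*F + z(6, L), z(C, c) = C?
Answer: 20636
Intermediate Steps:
Y(F, L) = 6 + F² (Y(F, L) = F*F + 6 = F² + 6 = 6 + F²)
A(s) = 4*s² (A(s) = (2*s)² = 4*s²)
D(U, J) = 7 (D(U, J) = 8 - 1 = 7)
v(d, q) = 154 (v(d, q) = (6 + 4²)*7 = (6 + 16)*7 = 22*7 = 154)
v(-10, 0)*(A(-2) + 118) = 154*(4*(-2)² + 118) = 154*(4*4 + 118) = 154*(16 + 118) = 154*134 = 20636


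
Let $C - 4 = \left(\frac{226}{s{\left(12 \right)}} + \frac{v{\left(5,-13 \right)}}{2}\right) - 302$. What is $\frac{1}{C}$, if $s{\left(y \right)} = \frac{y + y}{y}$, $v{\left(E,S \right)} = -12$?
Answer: $- \frac{1}{191} \approx -0.0052356$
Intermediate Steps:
$s{\left(y \right)} = 2$ ($s{\left(y \right)} = \frac{2 y}{y} = 2$)
$C = -191$ ($C = 4 + \left(\left(\frac{226}{2} - \frac{12}{2}\right) - 302\right) = 4 + \left(\left(226 \cdot \frac{1}{2} - 6\right) - 302\right) = 4 + \left(\left(113 - 6\right) - 302\right) = 4 + \left(107 - 302\right) = 4 - 195 = -191$)
$\frac{1}{C} = \frac{1}{-191} = - \frac{1}{191}$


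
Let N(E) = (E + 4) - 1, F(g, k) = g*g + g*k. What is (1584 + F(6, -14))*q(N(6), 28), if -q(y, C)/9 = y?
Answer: -124416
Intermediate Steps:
F(g, k) = g² + g*k
N(E) = 3 + E (N(E) = (4 + E) - 1 = 3 + E)
q(y, C) = -9*y
(1584 + F(6, -14))*q(N(6), 28) = (1584 + 6*(6 - 14))*(-9*(3 + 6)) = (1584 + 6*(-8))*(-9*9) = (1584 - 48)*(-81) = 1536*(-81) = -124416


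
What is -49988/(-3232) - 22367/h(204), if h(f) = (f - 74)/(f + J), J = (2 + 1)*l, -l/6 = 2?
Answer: -1517280719/52520 ≈ -28890.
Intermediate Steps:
l = -12 (l = -6*2 = -12)
J = -36 (J = (2 + 1)*(-12) = 3*(-12) = -36)
h(f) = (-74 + f)/(-36 + f) (h(f) = (f - 74)/(f - 36) = (-74 + f)/(-36 + f))
-49988/(-3232) - 22367/h(204) = -49988/(-3232) - 22367*(-36 + 204)/(-74 + 204) = -49988*(-1/3232) - 22367/(130/168) = 12497/808 - 22367/((1/168)*130) = 12497/808 - 22367/65/84 = 12497/808 - 22367*84/65 = 12497/808 - 1878828/65 = -1517280719/52520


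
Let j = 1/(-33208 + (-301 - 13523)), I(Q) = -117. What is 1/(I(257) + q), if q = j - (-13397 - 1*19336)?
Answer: 47032/1533995711 ≈ 3.0660e-5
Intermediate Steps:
j = -1/47032 (j = 1/(-33208 - 13824) = 1/(-47032) = -1/47032 ≈ -2.1262e-5)
q = 1539498455/47032 (q = -1/47032 - (-13397 - 1*19336) = -1/47032 - (-13397 - 19336) = -1/47032 - 1*(-32733) = -1/47032 + 32733 = 1539498455/47032 ≈ 32733.)
1/(I(257) + q) = 1/(-117 + 1539498455/47032) = 1/(1533995711/47032) = 47032/1533995711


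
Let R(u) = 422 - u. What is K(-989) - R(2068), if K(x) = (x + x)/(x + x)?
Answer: 1647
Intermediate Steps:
K(x) = 1 (K(x) = (2*x)/((2*x)) = (2*x)*(1/(2*x)) = 1)
K(-989) - R(2068) = 1 - (422 - 1*2068) = 1 - (422 - 2068) = 1 - 1*(-1646) = 1 + 1646 = 1647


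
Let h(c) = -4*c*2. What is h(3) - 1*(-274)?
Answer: 250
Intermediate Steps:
h(c) = -8*c
h(3) - 1*(-274) = -8*3 - 1*(-274) = -24 + 274 = 250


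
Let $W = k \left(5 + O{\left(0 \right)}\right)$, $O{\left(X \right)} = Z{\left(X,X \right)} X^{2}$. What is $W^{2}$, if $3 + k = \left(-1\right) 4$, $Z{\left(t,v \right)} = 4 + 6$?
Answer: $1225$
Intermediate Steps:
$Z{\left(t,v \right)} = 10$
$k = -7$ ($k = -3 - 4 = -7$)
$O{\left(X \right)} = 10 X^{2}$
$W = -35$ ($W = - 7 \left(5 + 10 \cdot 0^{2}\right) = - 7 \left(5 + 10 \cdot 0\right) = - 7 \left(5 + 0\right) = \left(-7\right) 5 = -35$)
$W^{2} = \left(-35\right)^{2} = 1225$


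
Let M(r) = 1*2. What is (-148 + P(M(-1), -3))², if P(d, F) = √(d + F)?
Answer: (148 - I)² ≈ 21903.0 - 296.0*I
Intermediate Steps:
M(r) = 2
P(d, F) = √(F + d)
(-148 + P(M(-1), -3))² = (-148 + √(-3 + 2))² = (-148 + √(-1))² = (-148 + I)²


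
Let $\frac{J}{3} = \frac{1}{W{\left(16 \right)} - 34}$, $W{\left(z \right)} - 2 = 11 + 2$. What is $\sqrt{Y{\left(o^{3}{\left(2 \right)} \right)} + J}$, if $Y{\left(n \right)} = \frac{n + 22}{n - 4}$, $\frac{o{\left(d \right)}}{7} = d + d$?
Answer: $\frac{\sqrt{36661818486}}{208506} \approx 0.91831$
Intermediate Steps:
$W{\left(z \right)} = 15$ ($W{\left(z \right)} = 2 + \left(11 + 2\right) = 2 + 13 = 15$)
$o{\left(d \right)} = 14 d$ ($o{\left(d \right)} = 7 \left(d + d\right) = 7 \cdot 2 d = 14 d$)
$J = - \frac{3}{19}$ ($J = \frac{3}{15 - 34} = \frac{3}{-19} = 3 \left(- \frac{1}{19}\right) = - \frac{3}{19} \approx -0.15789$)
$Y{\left(n \right)} = \frac{22 + n}{-4 + n}$
$\sqrt{Y{\left(o^{3}{\left(2 \right)} \right)} + J} = \sqrt{\frac{22 + \left(14 \cdot 2\right)^{3}}{-4 + \left(14 \cdot 2\right)^{3}} - \frac{3}{19}} = \sqrt{\frac{22 + 28^{3}}{-4 + 28^{3}} - \frac{3}{19}} = \sqrt{\frac{22 + 21952}{-4 + 21952} - \frac{3}{19}} = \sqrt{\frac{1}{21948} \cdot 21974 - \frac{3}{19}} = \sqrt{\frac{10987}{10974} - \frac{3}{19}} = \sqrt{\frac{175831}{208506}} = \frac{\sqrt{36661818486}}{208506}$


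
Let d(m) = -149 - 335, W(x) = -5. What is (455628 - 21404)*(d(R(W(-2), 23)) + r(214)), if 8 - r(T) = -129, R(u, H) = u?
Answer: -150675728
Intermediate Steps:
d(m) = -484
r(T) = 137 (r(T) = 8 - 1*(-129) = 8 + 129 = 137)
(455628 - 21404)*(d(R(W(-2), 23)) + r(214)) = (455628 - 21404)*(-484 + 137) = 434224*(-347) = -150675728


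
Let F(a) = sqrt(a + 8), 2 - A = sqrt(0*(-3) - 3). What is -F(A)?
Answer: -sqrt(10 - I*sqrt(3)) ≈ -3.174 + 0.27285*I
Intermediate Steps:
A = 2 - I*sqrt(3) (A = 2 - sqrt(0*(-3) - 3) = 2 - sqrt(0 - 3) = 2 - sqrt(-3) = 2 - I*sqrt(3) ≈ 2.0 - 1.732*I)
F(a) = sqrt(8 + a)
-F(A) = -sqrt(8 + (2 - I*sqrt(3))) = -sqrt(10 - I*sqrt(3))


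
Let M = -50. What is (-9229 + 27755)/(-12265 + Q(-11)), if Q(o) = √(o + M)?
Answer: -113610695/75215143 - 9263*I*√61/75215143 ≈ -1.5105 - 0.00096186*I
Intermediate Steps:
Q(o) = √(-50 + o) (Q(o) = √(o - 50) = √(-50 + o))
(-9229 + 27755)/(-12265 + Q(-11)) = (-9229 + 27755)/(-12265 + √(-50 - 11)) = 18526/(-12265 + √(-61)) = 18526/(-12265 + I*√61)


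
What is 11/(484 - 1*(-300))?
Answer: 11/784 ≈ 0.014031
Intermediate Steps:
11/(484 - 1*(-300)) = 11/(484 + 300) = 11/784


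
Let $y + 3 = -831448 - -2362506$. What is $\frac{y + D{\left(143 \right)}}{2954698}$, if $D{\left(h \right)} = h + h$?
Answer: $\frac{1531341}{2954698} \approx 0.51827$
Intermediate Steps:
$D{\left(h \right)} = 2 h$
$y = 1531055$ ($y = -3 - -1531058 = -3 + \left(-831448 + 2362506\right) = -3 + 1531058 = 1531055$)
$\frac{y + D{\left(143 \right)}}{2954698} = \frac{1531055 + 2 \cdot 143}{2954698} = \left(1531055 + 286\right) \frac{1}{2954698} = 1531341 \cdot \frac{1}{2954698} = \frac{1531341}{2954698}$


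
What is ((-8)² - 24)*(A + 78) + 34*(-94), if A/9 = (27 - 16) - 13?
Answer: -796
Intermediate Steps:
A = -18 (A = 9*((27 - 16) - 13) = 9*(11 - 13) = 9*(-2) = -18)
((-8)² - 24)*(A + 78) + 34*(-94) = ((-8)² - 24)*(-18 + 78) + 34*(-94) = (64 - 24)*60 - 3196 = 40*60 - 3196 = 2400 - 3196 = -796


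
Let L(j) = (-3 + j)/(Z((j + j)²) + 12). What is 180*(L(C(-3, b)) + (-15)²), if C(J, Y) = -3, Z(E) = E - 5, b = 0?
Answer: 1740420/43 ≈ 40475.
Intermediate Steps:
Z(E) = -5 + E
L(j) = (-3 + j)/(7 + 4*j²) (L(j) = (-3 + j)/((-5 + (j + j)²) + 12) = (-3 + j)/((-5 + (2*j)²) + 12) = (-3 + j)/((-5 + 4*j²) + 12) = (-3 + j)/(7 + 4*j²))
180*(L(C(-3, b)) + (-15)²) = 180*((-3 - 3)/(7 + 4*(-3)²) + (-15)²) = 180*(-6/(7 + 4*9) + 225) = 180*(-6/(7 + 36) + 225) = 180*(-6/43 + 225) = 180*(9669/43) = 1740420/43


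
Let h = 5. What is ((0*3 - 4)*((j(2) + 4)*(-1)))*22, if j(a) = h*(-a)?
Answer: -528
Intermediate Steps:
j(a) = -5*a (j(a) = 5*(-a) = -5*a)
((0*3 - 4)*((j(2) + 4)*(-1)))*22 = ((0*3 - 4)*((-5*2 + 4)*(-1)))*22 = ((0 - 4)*((-10 + 4)*(-1)))*22 = -(-24)*(-1)*22 = -4*6*22 = -24*22 = -528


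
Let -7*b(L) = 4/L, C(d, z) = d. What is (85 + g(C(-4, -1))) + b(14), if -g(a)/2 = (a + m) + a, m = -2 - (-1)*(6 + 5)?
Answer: 4065/49 ≈ 82.959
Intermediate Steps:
m = 9 (m = -2 - (-1)*11 = -2 - 1*(-11) = -2 + 11 = 9)
b(L) = -4/(7*L)
g(a) = -18 - 4*a (g(a) = -2*((a + 9) + a) = -2*((9 + a) + a) = -2*(9 + 2*a) = -18 - 4*a)
(85 + g(C(-4, -1))) + b(14) = (85 + (-18 - 4*(-4))) - 4/7/14 = (85 + (-18 + 16)) - 4/7*1/14 = (85 - 2) - 2/49 = 83 - 2/49 = 4065/49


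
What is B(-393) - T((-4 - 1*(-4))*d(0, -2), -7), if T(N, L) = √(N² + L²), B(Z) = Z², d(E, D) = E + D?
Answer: 154442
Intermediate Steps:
d(E, D) = D + E
T(N, L) = √(L² + N²)
B(-393) - T((-4 - 1*(-4))*d(0, -2), -7) = (-393)² - √((-7)² + ((-4 - 1*(-4))*(-2 + 0))²) = 154449 - √(49 + ((-4 + 4)*(-2))²) = 154449 - √(49 + (0*(-2))²) = 154449 - √(49 + 0²) = 154449 - √(49 + 0) = 154449 - √49 = 154449 - 1*7 = 154449 - 7 = 154442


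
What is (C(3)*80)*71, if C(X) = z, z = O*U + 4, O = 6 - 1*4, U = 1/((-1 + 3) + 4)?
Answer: 73840/3 ≈ 24613.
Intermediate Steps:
U = ⅙ (U = 1/(2 + 4) = 1/6 = ⅙ ≈ 0.16667)
O = 2 (O = 6 - 4 = 2)
z = 13/3 (z = 2*(⅙) + 4 = ⅓ + 4 = 13/3 ≈ 4.3333)
C(X) = 13/3
(C(3)*80)*71 = ((13/3)*80)*71 = (1040/3)*71 = 73840/3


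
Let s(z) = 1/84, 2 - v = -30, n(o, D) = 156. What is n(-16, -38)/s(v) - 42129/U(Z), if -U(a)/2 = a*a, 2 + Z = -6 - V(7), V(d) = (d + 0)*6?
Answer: 65562129/5000 ≈ 13112.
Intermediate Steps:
v = 32 (v = 2 - 1*(-30) = 2 + 30 = 32)
V(d) = 6*d (V(d) = d*6 = 6*d)
s(z) = 1/84
Z = -50 (Z = -2 + (-6 - 6*7) = -2 + (-6 - 1*42) = -2 + (-6 - 42) = -2 - 48 = -50)
U(a) = -2*a**2 (U(a) = -2*a*a = -2*a**2)
n(-16, -38)/s(v) - 42129/U(Z) = 156/(1/84) - 42129/((-2*(-50)**2)) = 156*84 - 42129/((-2*2500)) = 13104 - 42129/(-5000) = 13104 - 42129*(-1/5000) = 13104 + 42129/5000 = 65562129/5000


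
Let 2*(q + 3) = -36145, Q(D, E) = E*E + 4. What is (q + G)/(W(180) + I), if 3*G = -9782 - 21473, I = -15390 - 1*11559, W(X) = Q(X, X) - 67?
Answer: -170963/32328 ≈ -5.2884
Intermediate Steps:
Q(D, E) = 4 + E² (Q(D, E) = E² + 4 = 4 + E²)
q = -36151/2 (q = -3 + (½)*(-36145) = -3 - 36145/2 = -36151/2 ≈ -18076.)
W(X) = -63 + X² (W(X) = (4 + X²) - 67 = -63 + X²)
I = -26949 (I = -15390 - 11559 = -26949)
G = -31255/3 (G = (-9782 - 21473)/3 = (⅓)*(-31255) = -31255/3 ≈ -10418.)
(q + G)/(W(180) + I) = (-36151/2 - 31255/3)/((-63 + 180²) - 26949) = -170963/(6*((-63 + 32400) - 26949)) = -170963/(6*(32337 - 26949)) = -170963/6/5388 = -170963/6*1/5388 = -170963/32328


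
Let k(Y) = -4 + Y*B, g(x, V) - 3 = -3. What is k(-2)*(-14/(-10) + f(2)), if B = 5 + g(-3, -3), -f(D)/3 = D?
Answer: 322/5 ≈ 64.400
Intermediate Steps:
g(x, V) = 0 (g(x, V) = 3 - 3 = 0)
f(D) = -3*D
B = 5 (B = 5 + 0 = 5)
k(Y) = -4 + 5*Y (k(Y) = -4 + Y*5 = -4 + 5*Y)
k(-2)*(-14/(-10) + f(2)) = (-4 + 5*(-2))*(-14/(-10) - 3*2) = (-4 - 10)*(-14*(-⅒) - 6) = -14*(7/5 - 6) = -14*(-23/5) = 322/5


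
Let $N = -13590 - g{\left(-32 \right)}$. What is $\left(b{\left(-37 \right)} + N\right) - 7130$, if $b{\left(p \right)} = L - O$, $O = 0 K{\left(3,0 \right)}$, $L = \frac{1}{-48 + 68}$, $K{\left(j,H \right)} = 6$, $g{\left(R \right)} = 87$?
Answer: $- \frac{416139}{20} \approx -20807.0$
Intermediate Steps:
$L = \frac{1}{20} \approx 0.05$
$N = -13677$ ($N = -13590 - 87 = -13677$)
$O = 0$ ($O = 0 \cdot 6 = 0$)
$b{\left(p \right)} = \frac{1}{20}$ ($b{\left(p \right)} = \frac{1}{20} - 0 = \frac{1}{20} + 0 = \frac{1}{20}$)
$\left(b{\left(-37 \right)} + N\right) - 7130 = \left(\frac{1}{20} - 13677\right) - 7130 = - \frac{273539}{20} - 7130 = - \frac{416139}{20}$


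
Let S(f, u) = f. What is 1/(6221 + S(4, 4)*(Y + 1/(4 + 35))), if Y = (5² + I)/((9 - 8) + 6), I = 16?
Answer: 273/1704757 ≈ 0.00016014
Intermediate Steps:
Y = 41/7 (Y = (5² + 16)/((9 - 8) + 6) = (25 + 16)/(1 + 6) = 41/7 ≈ 5.8571)
1/(6221 + S(4, 4)*(Y + 1/(4 + 35))) = 1/(6221 + 4*(41/7 + 1/(4 + 35))) = 1/(6221 + 4*(41/7 + 1/39)) = 1/(6221 + 4*(1606/273)) = 1/(6221 + 6424/273) = 1/(1704757/273) = 273/1704757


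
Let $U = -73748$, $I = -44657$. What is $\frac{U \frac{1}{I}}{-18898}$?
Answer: $- \frac{36874}{421963993} \approx -8.7387 \cdot 10^{-5}$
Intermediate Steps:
$\frac{U \frac{1}{I}}{-18898} = \frac{\left(-73748\right) \frac{1}{-44657}}{-18898} = \left(-73748\right) \left(- \frac{1}{44657}\right) \left(- \frac{1}{18898}\right) = \frac{73748}{44657} \left(- \frac{1}{18898}\right) = - \frac{36874}{421963993}$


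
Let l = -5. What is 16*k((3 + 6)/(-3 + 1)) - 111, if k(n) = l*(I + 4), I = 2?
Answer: -591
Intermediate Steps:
k(n) = -30 (k(n) = -5*(2 + 4) = -5*6 = -30)
16*k((3 + 6)/(-3 + 1)) - 111 = 16*(-30) - 111 = -480 - 111 = -591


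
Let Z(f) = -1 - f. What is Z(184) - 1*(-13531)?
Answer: 13346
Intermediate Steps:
Z(184) - 1*(-13531) = (-1 - 1*184) - 1*(-13531) = (-1 - 184) + 13531 = -185 + 13531 = 13346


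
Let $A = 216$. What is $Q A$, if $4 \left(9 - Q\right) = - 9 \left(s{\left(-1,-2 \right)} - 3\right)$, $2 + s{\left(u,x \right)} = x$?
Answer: $-1458$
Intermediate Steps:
$s{\left(u,x \right)} = -2 + x$
$Q = - \frac{27}{4}$ ($Q = 9 - \frac{\left(-9\right) \left(\left(-2 - 2\right) - 3\right)}{4} = 9 - \frac{\left(-9\right) \left(-4 - 3\right)}{4} = 9 - \frac{\left(-9\right) \left(-7\right)}{4} = 9 - \frac{63}{4} = - \frac{27}{4} \approx -6.75$)
$Q A = \left(- \frac{27}{4}\right) 216 = -1458$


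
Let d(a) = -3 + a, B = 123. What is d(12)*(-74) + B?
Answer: -543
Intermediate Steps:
d(12)*(-74) + B = (-3 + 12)*(-74) + 123 = 9*(-74) + 123 = -666 + 123 = -543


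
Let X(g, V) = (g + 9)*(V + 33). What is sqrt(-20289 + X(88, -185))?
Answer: I*sqrt(35033) ≈ 187.17*I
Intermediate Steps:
X(g, V) = (9 + g)*(33 + V)
sqrt(-20289 + X(88, -185)) = sqrt(-20289 + (297 + 9*(-185) + 33*88 - 185*88)) = sqrt(-20289 + (297 - 1665 + 2904 - 16280)) = sqrt(-20289 - 14744) = sqrt(-35033) = I*sqrt(35033)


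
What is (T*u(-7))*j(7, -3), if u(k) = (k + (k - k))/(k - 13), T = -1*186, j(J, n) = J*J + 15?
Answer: -20832/5 ≈ -4166.4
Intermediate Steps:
j(J, n) = 15 + J² (j(J, n) = J² + 15 = 15 + J²)
T = -186
u(k) = k/(-13 + k) (u(k) = (k + 0)/(-13 + k) = k/(-13 + k))
(T*u(-7))*j(7, -3) = (-(-1302)/(-13 - 7))*(15 + 7²) = (-(-1302)/(-20))*(15 + 49) = -(-1302)*(-1)/20*64 = -186*7/20*64 = -651/10*64 = -20832/5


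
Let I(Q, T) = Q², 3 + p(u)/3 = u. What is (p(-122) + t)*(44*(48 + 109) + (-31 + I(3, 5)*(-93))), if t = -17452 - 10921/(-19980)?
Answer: -107564106778/999 ≈ -1.0767e+8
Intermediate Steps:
p(u) = -9 + 3*u
t = -348680039/19980 (t = -17452 - 10921*(-1)/19980 = -17452 - 1*(-10921/19980) = -17452 + 10921/19980 = -348680039/19980 ≈ -17451.)
(p(-122) + t)*(44*(48 + 109) + (-31 + I(3, 5)*(-93))) = ((-9 + 3*(-122)) - 348680039/19980)*(44*(48 + 109) + (-31 + 3²*(-93))) = ((-9 - 366) - 348680039/19980)*(44*157 + (-31 + 9*(-93))) = (-375 - 348680039/19980)*(6908 + (-31 - 837)) = -356172539*(6908 - 868)/19980 = -356172539/19980*6040 = -107564106778/999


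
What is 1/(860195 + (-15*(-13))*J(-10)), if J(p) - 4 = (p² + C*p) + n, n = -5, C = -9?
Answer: 1/897050 ≈ 1.1148e-6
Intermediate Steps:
J(p) = -1 + p² - 9*p (J(p) = 4 + ((p² - 9*p) - 5) = 4 + (-5 + p² - 9*p) = -1 + p² - 9*p)
1/(860195 + (-15*(-13))*J(-10)) = 1/(860195 + (-15*(-13))*(-1 + (-10)² - 9*(-10))) = 1/(860195 + 195*(-1 + 100 + 90)) = 1/(860195 + 195*189) = 1/(860195 + 36855) = 1/897050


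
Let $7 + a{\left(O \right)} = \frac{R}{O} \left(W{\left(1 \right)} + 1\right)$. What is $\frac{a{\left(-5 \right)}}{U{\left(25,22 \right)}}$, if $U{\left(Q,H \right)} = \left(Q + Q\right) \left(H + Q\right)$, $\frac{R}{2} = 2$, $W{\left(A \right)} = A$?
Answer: $- \frac{43}{11750} \approx -0.0036596$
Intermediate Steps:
$R = 4$ ($R = 2 \cdot 2 = 4$)
$U{\left(Q,H \right)} = 2 Q \left(H + Q\right)$
$a{\left(O \right)} = -7 + \frac{8}{O}$ ($a{\left(O \right)} = -7 + \frac{4}{O} \left(1 + 1\right) = -7 + \frac{4}{O} 2 = -7 + \frac{8}{O}$)
$\frac{a{\left(-5 \right)}}{U{\left(25,22 \right)}} = \frac{-7 + \frac{8}{-5}}{2 \cdot 25 \left(22 + 25\right)} = \frac{-7 + 8 \left(- \frac{1}{5}\right)}{2 \cdot 25 \cdot 47} = \frac{-7 - \frac{8}{5}}{2350} = \left(- \frac{43}{5}\right) \frac{1}{2350} = - \frac{43}{11750}$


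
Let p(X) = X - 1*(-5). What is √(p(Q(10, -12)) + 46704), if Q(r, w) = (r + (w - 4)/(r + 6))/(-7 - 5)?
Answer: √186833/2 ≈ 216.12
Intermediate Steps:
Q(r, w) = -r/12 - (-4 + w)/(12*(6 + r)) (Q(r, w) = (r + (-4 + w)/(6 + r))/(-12) = (r + (-4 + w)/(6 + r))*(-1/12) = -r/12 - (-4 + w)/(12*(6 + r)))
p(X) = 5 + X (p(X) = X + 5 = 5 + X)
√(p(Q(10, -12)) + 46704) = √((5 + (4 - 1*(-12) - 1*10² - 6*10)/(12*(6 + 10))) + 46704) = √((5 + (1/12)*(4 + 12 - 1*100 - 60)/16) + 46704) = √((5 + (1/12)*(1/16)*(4 + 12 - 100 - 60)) + 46704) = √((5 + (1/12)*(1/16)*(-144)) + 46704) = √((5 - ¾) + 46704) = √(17/4 + 46704) = √(186833/4) = √186833/2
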